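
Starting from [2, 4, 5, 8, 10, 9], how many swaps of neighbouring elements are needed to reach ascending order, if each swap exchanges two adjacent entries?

Minimum adjacent swaps = number of inversions (each swap of adjacent out-of-order elements removes one inversion and no swap can remove more).
Count inversions — for each element, later elements that are smaller:
2: none → 0
4: none → 0
5: none → 0
8: none → 0
10: 9 → 1
9: none → 0
Total inversions: 0 + 0 + 0 + 0 + 1 + 0 = 1

Swaps: 1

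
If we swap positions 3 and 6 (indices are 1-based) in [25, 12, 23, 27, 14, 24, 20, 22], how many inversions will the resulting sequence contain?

16 inversions

Positions 3 and 6 hold 23 and 24; after swapping, the array is [25, 12, 24, 27, 14, 23, 20, 22].
For each element, count later entries that are smaller:
25 → 12, 24, 14, 23, 20, 22 → 6
12 → none → 0
24 → 14, 23, 20, 22 → 4
27 → 14, 23, 20, 22 → 4
14 → none → 0
23 → 20, 22 → 2
20 → none → 0
22 → none → 0
Sum: 6 + 0 + 4 + 4 + 0 + 2 + 0 + 0 = 16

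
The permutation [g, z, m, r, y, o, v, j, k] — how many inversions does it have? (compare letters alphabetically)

20 inversions

Element-by-element contributions:
g: 0
z: 7
m: 2
r: 3
y: 4
o: 2
v: 2
j: 0
k: 0
Sum: 0 + 7 + 2 + 3 + 4 + 2 + 2 + 0 + 0 = 20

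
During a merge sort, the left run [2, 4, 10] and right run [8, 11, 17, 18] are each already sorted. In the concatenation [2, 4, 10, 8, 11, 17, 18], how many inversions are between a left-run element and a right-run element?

1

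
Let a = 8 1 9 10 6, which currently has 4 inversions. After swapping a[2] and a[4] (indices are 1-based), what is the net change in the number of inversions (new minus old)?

Positions 2 and 4 hold 1 and 10; after swapping, the array is [8, 10, 9, 1, 6].
For each element, count later entries that are smaller:
8: 2
10: 3
9: 2
1: 0
6: 0
Sum: 2 + 3 + 2 + 0 + 0 = 7
Change: 7 − 4 = +3

+3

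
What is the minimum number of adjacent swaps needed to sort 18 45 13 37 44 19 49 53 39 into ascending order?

Minimum adjacent swaps = number of inversions (each swap of adjacent out-of-order elements removes one inversion and no swap can remove more).
Count inversions — for each element, later elements that are smaller:
18: 13 → 1
45: 13, 37, 44, 19, 39 → 5
13: none → 0
37: 19 → 1
44: 19, 39 → 2
19: none → 0
49: 39 → 1
53: 39 → 1
39: none → 0
Total inversions: 1 + 5 + 0 + 1 + 2 + 0 + 1 + 1 + 0 = 11

11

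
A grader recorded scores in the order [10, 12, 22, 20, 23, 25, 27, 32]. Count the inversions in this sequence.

For each element, count later entries that are smaller:
10 → none → 0
12 → none → 0
22 → 20 → 1
20 → none → 0
23 → none → 0
25 → none → 0
27 → none → 0
32 → none → 0
Sum: 0 + 0 + 1 + 0 + 0 + 0 + 0 + 0 = 1

1 inversion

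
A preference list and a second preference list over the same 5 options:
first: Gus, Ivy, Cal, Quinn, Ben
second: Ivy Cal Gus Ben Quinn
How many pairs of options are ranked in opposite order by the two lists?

There are 3 pairs.

Assign each item its position (1..5) in the first ordering, then rewrite the second ordering as that position sequence:
positions: Gus→1, Ivy→2, Cal→3, Quinn→4, Ben→5
second ordering as positions: [2, 3, 1, 5, 4]
Discordant pairs = inversions in this position sequence.
2: 1 → 1
3: 1 → 1
1: 0
5: 4 → 1
4: 0
Total: 1 + 1 + 0 + 1 + 0 = 3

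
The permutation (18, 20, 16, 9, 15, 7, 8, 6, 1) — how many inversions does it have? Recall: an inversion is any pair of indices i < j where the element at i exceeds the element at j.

Element-by-element contributions:
18: 7
20: 7
16: 6
9: 4
15: 4
7: 2
8: 2
6: 1
1: 0
Sum: 7 + 7 + 6 + 4 + 4 + 2 + 2 + 1 + 0 = 33

33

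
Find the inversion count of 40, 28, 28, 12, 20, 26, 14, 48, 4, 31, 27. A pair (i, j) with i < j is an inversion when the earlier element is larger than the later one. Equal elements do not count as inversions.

31 out-of-order pairs

For each element, count later entries that are smaller:
40: 9
28: 6
28: 6
12: 1
20: 2
26: 2
14: 1
48: 3
4: 0
31: 1
27: 0
Sum: 9 + 6 + 6 + 1 + 2 + 2 + 1 + 3 + 0 + 1 + 0 = 31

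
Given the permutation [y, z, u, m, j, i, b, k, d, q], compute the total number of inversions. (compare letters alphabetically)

34 inversions

Element-by-element contributions:
y → u, m, j, i, b, k, d, q → 8
z → u, m, j, i, b, k, d, q → 8
u → m, j, i, b, k, d, q → 7
m → j, i, b, k, d → 5
j → i, b, d → 3
i → b, d → 2
b → none → 0
k → d → 1
d → none → 0
q → none → 0
Sum: 8 + 8 + 7 + 5 + 3 + 2 + 0 + 1 + 0 + 0 = 34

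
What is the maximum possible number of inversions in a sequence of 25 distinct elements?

300 inversions

The maximum occurs when the array is in strictly decreasing order: every one of the C(25, 2) pairs is inverted.
C(25, 2) = 25·24/2 = 300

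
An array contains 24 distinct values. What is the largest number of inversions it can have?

A reversed (strictly descending) arrangement makes every pair an inversion, giving C(24, 2) inversions.
C(24, 2) = 24·23/2 = 276

Inversions: 276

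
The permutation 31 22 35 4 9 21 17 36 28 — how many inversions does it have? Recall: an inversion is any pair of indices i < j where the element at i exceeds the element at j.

There are 17 out-of-order pairs.

For each element, count later entries that are smaller:
31: 6
22: 4
35: 5
4: 0
9: 0
21: 1
17: 0
36: 1
28: 0
Sum: 6 + 4 + 5 + 0 + 0 + 1 + 0 + 1 + 0 = 17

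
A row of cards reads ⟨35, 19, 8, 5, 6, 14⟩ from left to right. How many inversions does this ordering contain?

11

Element-by-element contributions:
35 → 19, 8, 5, 6, 14 → 5
19 → 8, 5, 6, 14 → 4
8 → 5, 6 → 2
5 → none → 0
6 → none → 0
14 → none → 0
Sum: 5 + 4 + 2 + 0 + 0 + 0 = 11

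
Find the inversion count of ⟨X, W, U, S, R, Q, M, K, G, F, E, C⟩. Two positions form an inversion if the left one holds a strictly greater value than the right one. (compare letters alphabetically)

66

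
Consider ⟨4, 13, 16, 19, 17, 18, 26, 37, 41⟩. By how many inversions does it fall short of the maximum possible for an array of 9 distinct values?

34

Maximum inversions for 9 distinct elements is C(9, 2) = 9·8/2 = 36.
Current inversions — for each element, count later smaller elements:
4: 0
13: 0
16: 0
19: 2
17: 0
18: 0
26: 0
37: 0
41: 0
Current total: 0 + 0 + 0 + 2 + 0 + 0 + 0 + 0 + 0 = 2
Shortfall: 36 − 2 = 34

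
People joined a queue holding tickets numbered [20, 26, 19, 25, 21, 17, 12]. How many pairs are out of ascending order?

For each element, count later entries that are smaller:
20 → 19, 17, 12 → 3
26 → 19, 25, 21, 17, 12 → 5
19 → 17, 12 → 2
25 → 21, 17, 12 → 3
21 → 17, 12 → 2
17 → 12 → 1
12 → none → 0
Sum: 3 + 5 + 2 + 3 + 2 + 1 + 0 = 16

Out-of-order pairs: 16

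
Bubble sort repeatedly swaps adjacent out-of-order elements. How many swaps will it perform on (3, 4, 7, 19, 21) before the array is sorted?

0 swaps

Each adjacent swap fixes exactly one inversion, so the minimum swap count equals the number of inversions.
Count inversions — for each element, later elements that are smaller:
3: none → 0
4: none → 0
7: none → 0
19: none → 0
21: none → 0
Total inversions: 0 + 0 + 0 + 0 + 0 = 0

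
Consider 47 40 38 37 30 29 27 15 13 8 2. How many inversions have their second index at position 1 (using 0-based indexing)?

1

The element at index 1 is 40.
Elements before it: 47
Those larger than 40: 47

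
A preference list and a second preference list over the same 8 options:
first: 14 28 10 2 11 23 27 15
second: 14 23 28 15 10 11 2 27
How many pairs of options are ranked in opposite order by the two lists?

There are 9 pairs.

Assign each item its position (1..8) in the first ordering, then rewrite the second ordering as that position sequence:
positions: 14→1, 28→2, 10→3, 2→4, 11→5, 23→6, 27→7, 15→8
second ordering as positions: [1, 6, 2, 8, 3, 5, 4, 7]
Discordant pairs = inversions in this position sequence.
1: 0
6: 2, 3, 5, 4 → 4
2: 0
8: 3, 5, 4, 7 → 4
3: 0
5: 4 → 1
4: 0
7: 0
Total: 0 + 4 + 0 + 4 + 0 + 1 + 0 + 0 = 9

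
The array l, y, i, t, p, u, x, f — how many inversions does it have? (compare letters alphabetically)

Sweep left to right; for each value list the smaller values that follow it:
l: 2
y: 6
i: 1
t: 2
p: 1
u: 1
x: 1
f: 0
Sum: 2 + 6 + 1 + 2 + 1 + 1 + 1 + 0 = 14

14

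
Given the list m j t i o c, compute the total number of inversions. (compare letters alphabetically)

Inversion pairs (indices are 0-based):
(0,1): m > j
(0,3): m > i
(0,5): m > c
(1,3): j > i
(1,5): j > c
(2,3): t > i
(2,4): t > o
(2,5): t > c
(3,5): i > c
(4,5): o > c
That's 10 pairs.

Inversions: 10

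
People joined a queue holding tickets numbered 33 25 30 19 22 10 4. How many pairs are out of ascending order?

19 out-of-order pairs

Element-by-element contributions:
33 → 25, 30, 19, 22, 10, 4 → 6
25 → 19, 22, 10, 4 → 4
30 → 19, 22, 10, 4 → 4
19 → 10, 4 → 2
22 → 10, 4 → 2
10 → 4 → 1
4 → none → 0
Sum: 6 + 4 + 4 + 2 + 2 + 1 + 0 = 19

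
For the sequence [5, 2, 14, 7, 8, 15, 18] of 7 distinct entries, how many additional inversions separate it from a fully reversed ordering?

18

Maximum inversions for 7 distinct elements is C(7, 2) = 7·6/2 = 21.
Current inversions — for each element, count later smaller elements:
5: 1
2: 0
14: 2
7: 0
8: 0
15: 0
18: 0
Current total: 1 + 0 + 2 + 0 + 0 + 0 + 0 = 3
Shortfall: 21 − 3 = 18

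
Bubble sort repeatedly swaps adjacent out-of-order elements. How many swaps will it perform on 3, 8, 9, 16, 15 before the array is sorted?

1 swap

The minimum number of adjacent swaps to sort an array equals its inversion count, since every such swap removes exactly one inversion.
Count inversions — for each element, later elements that are smaller:
3: none → 0
8: none → 0
9: none → 0
16: 15 → 1
15: none → 0
Total inversions: 0 + 0 + 0 + 1 + 0 = 1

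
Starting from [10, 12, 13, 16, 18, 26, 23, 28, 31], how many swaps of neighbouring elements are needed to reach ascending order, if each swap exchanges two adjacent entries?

1 swap

Each adjacent swap fixes exactly one inversion, so the minimum swap count equals the number of inversions.
Count inversions — for each element, later elements that are smaller:
10: none → 0
12: none → 0
13: none → 0
16: none → 0
18: none → 0
26: 23 → 1
23: none → 0
28: none → 0
31: none → 0
Total inversions: 0 + 0 + 0 + 0 + 0 + 1 + 0 + 0 + 0 = 1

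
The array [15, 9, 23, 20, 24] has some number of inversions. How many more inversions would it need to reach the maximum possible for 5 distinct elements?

Maximum inversions for 5 distinct elements is C(5, 2) = 5·4/2 = 10.
Current inversions — for each element, count later smaller elements:
15: 1
9: 0
23: 1
20: 0
24: 0
Current total: 1 + 0 + 1 + 0 + 0 = 2
Shortfall: 10 − 2 = 8

8 inversions short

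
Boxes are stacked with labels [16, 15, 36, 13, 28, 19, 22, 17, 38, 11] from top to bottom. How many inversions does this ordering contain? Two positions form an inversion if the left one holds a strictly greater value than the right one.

22

Sweep left to right; for each value list the smaller values that follow it:
16 → 15, 13, 11 → 3
15 → 13, 11 → 2
36 → 13, 28, 19, 22, 17, 11 → 6
13 → 11 → 1
28 → 19, 22, 17, 11 → 4
19 → 17, 11 → 2
22 → 17, 11 → 2
17 → 11 → 1
38 → 11 → 1
11 → none → 0
Sum: 3 + 2 + 6 + 1 + 4 + 2 + 2 + 1 + 1 + 0 = 22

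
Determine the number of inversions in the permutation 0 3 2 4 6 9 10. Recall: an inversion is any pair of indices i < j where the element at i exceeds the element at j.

Count, for each position, how many later elements it exceeds:
0: 0
3: 1
2: 0
4: 0
6: 0
9: 0
10: 0
Sum: 0 + 1 + 0 + 0 + 0 + 0 + 0 = 1

1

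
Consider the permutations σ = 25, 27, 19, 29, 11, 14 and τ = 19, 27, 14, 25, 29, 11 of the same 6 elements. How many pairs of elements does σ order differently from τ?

Assign each item its position (1..6) in the first ordering, then rewrite the second ordering as that position sequence:
positions: 25→1, 27→2, 19→3, 29→4, 11→5, 14→6
second ordering as positions: [3, 2, 6, 1, 4, 5]
Discordant pairs = inversions in this position sequence.
3: 2, 1 → 2
2: 1 → 1
6: 1, 4, 5 → 3
1: 0
4: 0
5: 0
Total: 2 + 1 + 3 + 0 + 0 + 0 = 6

6 discordant pairs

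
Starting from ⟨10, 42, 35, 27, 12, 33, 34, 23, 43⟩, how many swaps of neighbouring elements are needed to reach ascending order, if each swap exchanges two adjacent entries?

15 adjacent swaps

Each adjacent swap fixes exactly one inversion, so the minimum swap count equals the number of inversions.
Count inversions — for each element, later elements that are smaller:
10: none → 0
42: 35, 27, 12, 33, 34, 23 → 6
35: 27, 12, 33, 34, 23 → 5
27: 12, 23 → 2
12: none → 0
33: 23 → 1
34: 23 → 1
23: none → 0
43: none → 0
Total inversions: 0 + 6 + 5 + 2 + 0 + 1 + 1 + 0 + 0 = 15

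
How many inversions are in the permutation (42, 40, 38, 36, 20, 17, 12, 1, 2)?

35 out-of-order pairs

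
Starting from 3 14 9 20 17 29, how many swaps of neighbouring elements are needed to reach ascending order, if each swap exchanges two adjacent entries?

2 adjacent swaps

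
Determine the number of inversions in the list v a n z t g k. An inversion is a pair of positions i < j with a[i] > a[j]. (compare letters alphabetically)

For each element, count later entries that are smaller:
v → a, n, t, g, k → 5
a → none → 0
n → g, k → 2
z → t, g, k → 3
t → g, k → 2
g → none → 0
k → none → 0
Sum: 5 + 0 + 2 + 3 + 2 + 0 + 0 = 12

12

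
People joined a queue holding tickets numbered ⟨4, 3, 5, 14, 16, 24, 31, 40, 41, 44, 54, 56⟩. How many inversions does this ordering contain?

For each element, count later entries that are smaller:
4: 1
3: 0
5: 0
14: 0
16: 0
24: 0
31: 0
40: 0
41: 0
44: 0
54: 0
56: 0
Sum: 1 + 0 + 0 + 0 + 0 + 0 + 0 + 0 + 0 + 0 + 0 + 0 = 1

1 inversion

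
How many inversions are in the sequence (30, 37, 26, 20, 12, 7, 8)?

19

Sweep left to right; for each value list the smaller values that follow it:
30 → 26, 20, 12, 7, 8 → 5
37 → 26, 20, 12, 7, 8 → 5
26 → 20, 12, 7, 8 → 4
20 → 12, 7, 8 → 3
12 → 7, 8 → 2
7 → none → 0
8 → none → 0
Sum: 5 + 5 + 4 + 3 + 2 + 0 + 0 = 19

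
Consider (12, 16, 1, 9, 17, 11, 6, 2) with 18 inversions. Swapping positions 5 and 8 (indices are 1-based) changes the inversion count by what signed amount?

Positions 5 and 8 hold 17 and 2; after swapping, the array is [12, 16, 1, 9, 2, 11, 6, 17].
Count, for each position, how many later elements it exceeds:
12: 5
16: 5
1: 0
9: 2
2: 0
11: 1
6: 0
17: 0
Sum: 5 + 5 + 0 + 2 + 0 + 1 + 0 + 0 = 13
Change: 13 − 18 = -5

-5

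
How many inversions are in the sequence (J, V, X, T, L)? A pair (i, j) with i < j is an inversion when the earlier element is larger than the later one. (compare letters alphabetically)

5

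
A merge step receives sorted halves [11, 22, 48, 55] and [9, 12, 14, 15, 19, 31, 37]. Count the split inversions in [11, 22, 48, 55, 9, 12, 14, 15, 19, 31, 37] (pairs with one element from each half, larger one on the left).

There are 20 split inversions.

For each element r of the right run, count left-run elements greater than r:
r = 9: 11, 22, 48, 55 → 4
r = 12: 22, 48, 55 → 3
r = 14: 22, 48, 55 → 3
r = 15: 22, 48, 55 → 3
r = 19: 22, 48, 55 → 3
r = 31: 48, 55 → 2
r = 37: 48, 55 → 2
Cross-inversions: 4 + 3 + 3 + 3 + 3 + 2 + 2 = 20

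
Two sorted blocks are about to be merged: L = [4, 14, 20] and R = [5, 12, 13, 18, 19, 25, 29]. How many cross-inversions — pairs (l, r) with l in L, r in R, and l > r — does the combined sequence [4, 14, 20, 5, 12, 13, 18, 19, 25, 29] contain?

Take each right-half value and tally the left-half values above it:
r = 5: 14, 20 → 2
r = 12: 14, 20 → 2
r = 13: 14, 20 → 2
r = 18: 20 → 1
r = 19: 20 → 1
r = 25: none → 0
r = 29: none → 0
Cross-inversions: 2 + 2 + 2 + 1 + 1 + 0 + 0 = 8

8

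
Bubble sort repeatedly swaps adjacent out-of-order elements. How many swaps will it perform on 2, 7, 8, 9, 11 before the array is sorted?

0 swaps

Minimum adjacent swaps = number of inversions (each swap of adjacent out-of-order elements removes one inversion and no swap can remove more).
Count inversions — for each element, later elements that are smaller:
2: none → 0
7: none → 0
8: none → 0
9: none → 0
11: none → 0
Total inversions: 0 + 0 + 0 + 0 + 0 = 0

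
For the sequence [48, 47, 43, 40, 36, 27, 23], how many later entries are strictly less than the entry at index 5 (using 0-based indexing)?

1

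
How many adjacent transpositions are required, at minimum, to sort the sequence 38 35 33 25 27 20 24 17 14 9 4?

Minimum adjacent swaps = number of inversions (each swap of adjacent out-of-order elements removes one inversion and no swap can remove more).
Count inversions — for each element, later elements that are smaller:
38: 35, 33, 25, 27, 20, 24, 17, 14, 9, 4 → 10
35: 33, 25, 27, 20, 24, 17, 14, 9, 4 → 9
33: 25, 27, 20, 24, 17, 14, 9, 4 → 8
25: 20, 24, 17, 14, 9, 4 → 6
27: 20, 24, 17, 14, 9, 4 → 6
20: 17, 14, 9, 4 → 4
24: 17, 14, 9, 4 → 4
17: 14, 9, 4 → 3
14: 9, 4 → 2
9: 4 → 1
4: none → 0
Total inversions: 10 + 9 + 8 + 6 + 6 + 4 + 4 + 3 + 2 + 1 + 0 = 53

53 adjacent swaps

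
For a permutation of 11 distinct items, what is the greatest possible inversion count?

55

The maximum occurs when the array is in strictly decreasing order: every one of the C(11, 2) pairs is inverted.
C(11, 2) = 11·10/2 = 55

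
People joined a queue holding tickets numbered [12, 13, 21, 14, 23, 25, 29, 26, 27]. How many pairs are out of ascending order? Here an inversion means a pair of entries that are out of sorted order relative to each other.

3 inversions

Sweep left to right; for each value list the smaller values that follow it:
12: 0
13: 0
21: 1
14: 0
23: 0
25: 0
29: 2
26: 0
27: 0
Sum: 0 + 0 + 1 + 0 + 0 + 0 + 2 + 0 + 0 = 3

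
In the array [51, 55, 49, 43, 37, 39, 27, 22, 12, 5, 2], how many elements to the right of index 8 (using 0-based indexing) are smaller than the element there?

The element at index 8 is 12.
Elements after it: 5, 2
Those smaller than 12: 5, 2

2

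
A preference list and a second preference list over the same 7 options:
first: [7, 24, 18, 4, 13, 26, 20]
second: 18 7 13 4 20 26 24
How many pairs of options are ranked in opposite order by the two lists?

Assign each item its position (1..7) in the first ordering, then rewrite the second ordering as that position sequence:
positions: 7→1, 24→2, 18→3, 4→4, 13→5, 26→6, 20→7
second ordering as positions: [3, 1, 5, 4, 7, 6, 2]
Discordant pairs = inversions in this position sequence.
3: 1, 2 → 2
1: 0
5: 4, 2 → 2
4: 2 → 1
7: 6, 2 → 2
6: 2 → 1
2: 0
Total: 2 + 0 + 2 + 1 + 2 + 1 + 0 = 8

8 pairs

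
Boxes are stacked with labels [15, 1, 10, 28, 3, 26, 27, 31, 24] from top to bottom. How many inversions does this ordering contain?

11 inversions

Element-by-element contributions:
15: 3
1: 0
10: 1
28: 4
3: 0
26: 1
27: 1
31: 1
24: 0
Sum: 3 + 0 + 1 + 4 + 0 + 1 + 1 + 1 + 0 = 11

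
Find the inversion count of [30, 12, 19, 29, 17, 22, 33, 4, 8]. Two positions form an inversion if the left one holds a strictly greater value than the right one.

22 inversions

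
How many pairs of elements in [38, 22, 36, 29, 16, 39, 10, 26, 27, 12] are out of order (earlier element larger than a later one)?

There are 30 out-of-order pairs.

For each element, count later entries that are smaller:
38: 8
22: 3
36: 6
29: 5
16: 2
39: 4
10: 0
26: 1
27: 1
12: 0
Sum: 8 + 3 + 6 + 5 + 2 + 4 + 0 + 1 + 1 + 0 = 30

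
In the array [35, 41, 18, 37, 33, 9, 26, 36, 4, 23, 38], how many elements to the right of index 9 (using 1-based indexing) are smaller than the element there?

The element at index 9 is 4.
Elements after it: 23, 38
None of them are smaller than 4.

0 such elements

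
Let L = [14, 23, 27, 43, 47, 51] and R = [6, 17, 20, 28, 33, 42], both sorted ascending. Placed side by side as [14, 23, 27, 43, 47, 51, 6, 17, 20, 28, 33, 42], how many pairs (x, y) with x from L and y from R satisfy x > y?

25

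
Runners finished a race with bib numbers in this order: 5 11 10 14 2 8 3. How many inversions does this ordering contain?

13

Sweep left to right; for each value list the smaller values that follow it:
5 → 2, 3 → 2
11 → 10, 2, 8, 3 → 4
10 → 2, 8, 3 → 3
14 → 2, 8, 3 → 3
2 → none → 0
8 → 3 → 1
3 → none → 0
Sum: 2 + 4 + 3 + 3 + 0 + 1 + 0 = 13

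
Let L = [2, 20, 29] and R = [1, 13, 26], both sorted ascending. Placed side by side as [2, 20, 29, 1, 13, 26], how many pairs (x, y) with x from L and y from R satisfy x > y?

6 cross-inversions

Take each right-half value and tally the left-half values above it:
r = 1: 2, 20, 29 → 3
r = 13: 20, 29 → 2
r = 26: 29 → 1
Cross-inversions: 3 + 2 + 1 = 6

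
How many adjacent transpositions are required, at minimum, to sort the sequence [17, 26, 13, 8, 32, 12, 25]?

Each adjacent swap fixes exactly one inversion, so the minimum swap count equals the number of inversions.
Count inversions — for each element, later elements that are smaller:
17: 13, 8, 12 → 3
26: 13, 8, 12, 25 → 4
13: 8, 12 → 2
8: none → 0
32: 12, 25 → 2
12: none → 0
25: none → 0
Total inversions: 3 + 4 + 2 + 0 + 2 + 0 + 0 = 11

11 swaps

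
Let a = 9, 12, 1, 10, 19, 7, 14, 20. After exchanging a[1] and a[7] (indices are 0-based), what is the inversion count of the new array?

13

Positions 1 and 7 hold 12 and 20; after swapping, the array is [9, 20, 1, 10, 19, 7, 14, 12].
Sweep left to right; for each value list the smaller values that follow it:
9 → 1, 7 → 2
20 → 1, 10, 19, 7, 14, 12 → 6
1 → none → 0
10 → 7 → 1
19 → 7, 14, 12 → 3
7 → none → 0
14 → 12 → 1
12 → none → 0
Sum: 2 + 6 + 0 + 1 + 3 + 0 + 1 + 0 = 13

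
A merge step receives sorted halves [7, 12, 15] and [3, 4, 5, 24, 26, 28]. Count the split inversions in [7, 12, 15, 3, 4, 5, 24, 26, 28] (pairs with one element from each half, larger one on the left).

Take each right-half value and tally the left-half values above it:
r = 3: 7, 12, 15 → 3
r = 4: 7, 12, 15 → 3
r = 5: 7, 12, 15 → 3
r = 24: none → 0
r = 26: none → 0
r = 28: none → 0
Cross-inversions: 3 + 3 + 3 + 0 + 0 + 0 = 9

9 cross-inversions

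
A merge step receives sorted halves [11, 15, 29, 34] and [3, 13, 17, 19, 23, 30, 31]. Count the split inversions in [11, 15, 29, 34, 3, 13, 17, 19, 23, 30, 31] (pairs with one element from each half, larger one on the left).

15

Count, for every r in R, how many entries of L exceed r:
r = 3: 11, 15, 29, 34 → 4
r = 13: 15, 29, 34 → 3
r = 17: 29, 34 → 2
r = 19: 29, 34 → 2
r = 23: 29, 34 → 2
r = 30: 34 → 1
r = 31: 34 → 1
Cross-inversions: 4 + 3 + 2 + 2 + 2 + 1 + 1 = 15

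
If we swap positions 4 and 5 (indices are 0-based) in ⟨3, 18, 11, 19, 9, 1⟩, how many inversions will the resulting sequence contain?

8

Positions 4 and 5 hold 9 and 1; after swapping, the array is [3, 18, 11, 19, 1, 9].
Element-by-element contributions:
3 → 1 → 1
18 → 11, 1, 9 → 3
11 → 1, 9 → 2
19 → 1, 9 → 2
1 → none → 0
9 → none → 0
Sum: 1 + 3 + 2 + 2 + 0 + 0 = 8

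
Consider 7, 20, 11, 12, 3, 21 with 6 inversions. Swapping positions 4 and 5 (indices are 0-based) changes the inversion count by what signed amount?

+1

Positions 4 and 5 hold 3 and 21; after swapping, the array is [7, 20, 11, 12, 21, 3].
Element-by-element contributions:
7 → 3 → 1
20 → 11, 12, 3 → 3
11 → 3 → 1
12 → 3 → 1
21 → 3 → 1
3 → none → 0
Sum: 1 + 3 + 1 + 1 + 1 + 0 = 7
Change: 7 − 6 = +1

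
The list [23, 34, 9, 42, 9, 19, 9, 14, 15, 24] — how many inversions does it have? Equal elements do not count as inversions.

For each element, count later entries that are smaller:
23: 6
34: 7
9: 0
42: 6
9: 0
19: 3
9: 0
14: 0
15: 0
24: 0
Sum: 6 + 7 + 0 + 6 + 0 + 3 + 0 + 0 + 0 + 0 = 22

22 out-of-order pairs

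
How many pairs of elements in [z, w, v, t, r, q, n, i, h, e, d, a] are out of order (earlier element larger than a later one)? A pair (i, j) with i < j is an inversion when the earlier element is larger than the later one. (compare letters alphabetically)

66

Count, for each position, how many later elements it exceeds:
z: 11
w: 10
v: 9
t: 8
r: 7
q: 6
n: 5
i: 4
h: 3
e: 2
d: 1
a: 0
Sum: 11 + 10 + 9 + 8 + 7 + 6 + 5 + 4 + 3 + 2 + 1 + 0 = 66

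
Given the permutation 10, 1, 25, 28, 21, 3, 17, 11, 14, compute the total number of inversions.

18 inversions

Element-by-element contributions:
10 → 1, 3 → 2
1 → none → 0
25 → 21, 3, 17, 11, 14 → 5
28 → 21, 3, 17, 11, 14 → 5
21 → 3, 17, 11, 14 → 4
3 → none → 0
17 → 11, 14 → 2
11 → none → 0
14 → none → 0
Sum: 2 + 0 + 5 + 5 + 4 + 0 + 2 + 0 + 0 = 18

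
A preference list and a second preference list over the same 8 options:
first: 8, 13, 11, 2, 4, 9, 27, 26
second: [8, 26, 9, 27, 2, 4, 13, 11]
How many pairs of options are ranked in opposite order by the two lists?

18

Assign each item its position (1..8) in the first ordering, then rewrite the second ordering as that position sequence:
positions: 8→1, 13→2, 11→3, 2→4, 4→5, 9→6, 27→7, 26→8
second ordering as positions: [1, 8, 6, 7, 4, 5, 2, 3]
Discordant pairs = inversions in this position sequence.
1: 0
8: 6, 7, 4, 5, 2, 3 → 6
6: 4, 5, 2, 3 → 4
7: 4, 5, 2, 3 → 4
4: 2, 3 → 2
5: 2, 3 → 2
2: 0
3: 0
Total: 0 + 6 + 4 + 4 + 2 + 2 + 0 + 0 = 18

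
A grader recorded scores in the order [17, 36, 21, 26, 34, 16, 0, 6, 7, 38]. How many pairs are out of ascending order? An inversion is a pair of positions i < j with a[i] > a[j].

For each element, count later entries that are smaller:
17: 4
36: 7
21: 4
26: 4
34: 4
16: 3
0: 0
6: 0
7: 0
38: 0
Sum: 4 + 7 + 4 + 4 + 4 + 3 + 0 + 0 + 0 + 0 = 26

26 out-of-order pairs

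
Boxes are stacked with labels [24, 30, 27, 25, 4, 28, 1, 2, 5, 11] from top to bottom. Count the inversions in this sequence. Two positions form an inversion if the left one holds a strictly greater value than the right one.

There are 30 inversions.

Sweep left to right; for each value list the smaller values that follow it:
24 → 4, 1, 2, 5, 11 → 5
30 → 27, 25, 4, 28, 1, 2, 5, 11 → 8
27 → 25, 4, 1, 2, 5, 11 → 6
25 → 4, 1, 2, 5, 11 → 5
4 → 1, 2 → 2
28 → 1, 2, 5, 11 → 4
1 → none → 0
2 → none → 0
5 → none → 0
11 → none → 0
Sum: 5 + 8 + 6 + 5 + 2 + 4 + 0 + 0 + 0 + 0 = 30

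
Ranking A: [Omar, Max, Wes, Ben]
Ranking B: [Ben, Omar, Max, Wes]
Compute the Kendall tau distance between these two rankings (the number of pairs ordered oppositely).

3

Assign each item its position (1..4) in the first ordering, then rewrite the second ordering as that position sequence:
positions: Omar→1, Max→2, Wes→3, Ben→4
second ordering as positions: [4, 1, 2, 3]
Discordant pairs = inversions in this position sequence.
4: 1, 2, 3 → 3
1: 0
2: 0
3: 0
Total: 3 + 0 + 0 + 0 = 3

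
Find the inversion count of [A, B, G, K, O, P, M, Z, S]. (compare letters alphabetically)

Out-of-order pairs: 3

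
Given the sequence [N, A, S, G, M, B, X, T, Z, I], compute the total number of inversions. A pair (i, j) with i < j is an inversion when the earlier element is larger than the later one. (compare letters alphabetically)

Sweep left to right; for each value list the smaller values that follow it:
N → A, G, M, B, I → 5
A → none → 0
S → G, M, B, I → 4
G → B → 1
M → B, I → 2
B → none → 0
X → T, I → 2
T → I → 1
Z → I → 1
I → none → 0
Sum: 5 + 0 + 4 + 1 + 2 + 0 + 2 + 1 + 1 + 0 = 16

16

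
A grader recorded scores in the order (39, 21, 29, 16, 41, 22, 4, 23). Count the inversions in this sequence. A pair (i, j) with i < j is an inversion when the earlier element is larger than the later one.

For each element, count later entries that are smaller:
39: 6
21: 2
29: 4
16: 1
41: 3
22: 1
4: 0
23: 0
Sum: 6 + 2 + 4 + 1 + 3 + 1 + 0 + 0 = 17

17 inversions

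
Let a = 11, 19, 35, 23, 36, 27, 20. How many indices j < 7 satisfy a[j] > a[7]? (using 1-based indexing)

The element at index 7 is 20.
Elements before it: 11, 19, 35, 23, 36, 27
Those larger than 20: 35, 23, 36, 27

4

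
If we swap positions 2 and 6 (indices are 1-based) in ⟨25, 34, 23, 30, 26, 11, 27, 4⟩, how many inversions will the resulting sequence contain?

12 inversions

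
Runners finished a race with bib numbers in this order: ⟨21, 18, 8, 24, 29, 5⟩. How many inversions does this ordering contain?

8 out-of-order pairs

Element-by-element contributions:
21 → 18, 8, 5 → 3
18 → 8, 5 → 2
8 → 5 → 1
24 → 5 → 1
29 → 5 → 1
5 → none → 0
Sum: 3 + 2 + 1 + 1 + 1 + 0 = 8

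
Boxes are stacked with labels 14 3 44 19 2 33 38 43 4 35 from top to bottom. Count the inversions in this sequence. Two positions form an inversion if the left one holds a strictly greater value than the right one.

Sweep left to right; for each value list the smaller values that follow it:
14 → 3, 2, 4 → 3
3 → 2 → 1
44 → 19, 2, 33, 38, 43, 4, 35 → 7
19 → 2, 4 → 2
2 → none → 0
33 → 4 → 1
38 → 4, 35 → 2
43 → 4, 35 → 2
4 → none → 0
35 → none → 0
Sum: 3 + 1 + 7 + 2 + 0 + 1 + 2 + 2 + 0 + 0 = 18

Inversions: 18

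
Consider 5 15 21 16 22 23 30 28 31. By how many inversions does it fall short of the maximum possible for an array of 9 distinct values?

34 inversions short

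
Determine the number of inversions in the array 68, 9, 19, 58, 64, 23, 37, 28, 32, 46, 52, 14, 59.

Sweep left to right; for each value list the smaller values that follow it:
68: 12
9: 0
19: 1
58: 7
64: 8
23: 1
37: 3
28: 1
32: 1
46: 1
52: 1
14: 0
59: 0
Sum: 12 + 0 + 1 + 7 + 8 + 1 + 3 + 1 + 1 + 1 + 1 + 0 + 0 = 36

36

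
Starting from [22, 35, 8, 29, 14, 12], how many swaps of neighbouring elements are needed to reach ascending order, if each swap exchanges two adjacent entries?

10 swaps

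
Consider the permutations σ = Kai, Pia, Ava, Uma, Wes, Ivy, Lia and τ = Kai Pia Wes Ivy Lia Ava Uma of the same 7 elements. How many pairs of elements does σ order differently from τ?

Assign each item its position (1..7) in the first ordering, then rewrite the second ordering as that position sequence:
positions: Kai→1, Pia→2, Ava→3, Uma→4, Wes→5, Ivy→6, Lia→7
second ordering as positions: [1, 2, 5, 6, 7, 3, 4]
Discordant pairs = inversions in this position sequence.
1: 0
2: 0
5: 3, 4 → 2
6: 3, 4 → 2
7: 3, 4 → 2
3: 0
4: 0
Total: 0 + 0 + 2 + 2 + 2 + 0 + 0 = 6

There are 6 discordant pairs.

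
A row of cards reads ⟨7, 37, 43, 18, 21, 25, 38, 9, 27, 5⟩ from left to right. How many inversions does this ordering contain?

Element-by-element contributions:
7 → 5 → 1
37 → 18, 21, 25, 9, 27, 5 → 6
43 → 18, 21, 25, 38, 9, 27, 5 → 7
18 → 9, 5 → 2
21 → 9, 5 → 2
25 → 9, 5 → 2
38 → 9, 27, 5 → 3
9 → 5 → 1
27 → 5 → 1
5 → none → 0
Sum: 1 + 6 + 7 + 2 + 2 + 2 + 3 + 1 + 1 + 0 = 25

25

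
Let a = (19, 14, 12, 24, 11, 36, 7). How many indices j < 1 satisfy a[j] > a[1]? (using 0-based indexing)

The element at index 1 is 14.
Elements before it: 19
Those larger than 14: 19

1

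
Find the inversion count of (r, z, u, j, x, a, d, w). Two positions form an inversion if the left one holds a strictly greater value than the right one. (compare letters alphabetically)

17

For each element, count later entries that are smaller:
r: 3
z: 6
u: 3
j: 2
x: 3
a: 0
d: 0
w: 0
Sum: 3 + 6 + 3 + 2 + 3 + 0 + 0 + 0 = 17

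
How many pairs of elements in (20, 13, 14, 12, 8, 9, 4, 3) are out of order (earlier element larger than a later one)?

Sweep left to right; for each value list the smaller values that follow it:
20: 7
13: 5
14: 5
12: 4
8: 2
9: 2
4: 1
3: 0
Sum: 7 + 5 + 5 + 4 + 2 + 2 + 1 + 0 = 26

26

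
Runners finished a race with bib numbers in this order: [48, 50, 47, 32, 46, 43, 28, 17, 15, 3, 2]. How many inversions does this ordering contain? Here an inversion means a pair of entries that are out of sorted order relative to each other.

Inversions: 52

Sweep left to right; for each value list the smaller values that follow it:
48: 9
50: 9
47: 8
32: 5
46: 6
43: 5
28: 4
17: 3
15: 2
3: 1
2: 0
Sum: 9 + 9 + 8 + 5 + 6 + 5 + 4 + 3 + 2 + 1 + 0 = 52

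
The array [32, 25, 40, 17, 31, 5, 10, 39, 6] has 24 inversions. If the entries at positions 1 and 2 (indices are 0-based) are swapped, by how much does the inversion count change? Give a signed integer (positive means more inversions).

+1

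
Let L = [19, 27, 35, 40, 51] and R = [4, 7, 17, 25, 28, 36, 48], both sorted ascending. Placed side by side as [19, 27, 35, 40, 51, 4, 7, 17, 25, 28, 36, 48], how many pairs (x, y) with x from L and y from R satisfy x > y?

25 cross-inversions

Take each right-half value and tally the left-half values above it:
r = 4: 19, 27, 35, 40, 51 → 5
r = 7: 19, 27, 35, 40, 51 → 5
r = 17: 19, 27, 35, 40, 51 → 5
r = 25: 27, 35, 40, 51 → 4
r = 28: 35, 40, 51 → 3
r = 36: 40, 51 → 2
r = 48: 51 → 1
Cross-inversions: 5 + 5 + 5 + 4 + 3 + 2 + 1 = 25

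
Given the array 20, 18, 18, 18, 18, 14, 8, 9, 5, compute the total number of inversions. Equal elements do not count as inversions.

For each element, count later entries that are smaller:
20: 8
18: 4
18: 4
18: 4
18: 4
14: 3
8: 1
9: 1
5: 0
Sum: 8 + 4 + 4 + 4 + 4 + 3 + 1 + 1 + 0 = 29

29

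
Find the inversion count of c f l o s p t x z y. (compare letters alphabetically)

2

Count, for each position, how many later elements it exceeds:
c: 0
f: 0
l: 0
o: 0
s: 1
p: 0
t: 0
x: 0
z: 1
y: 0
Sum: 0 + 0 + 0 + 0 + 1 + 0 + 0 + 0 + 1 + 0 = 2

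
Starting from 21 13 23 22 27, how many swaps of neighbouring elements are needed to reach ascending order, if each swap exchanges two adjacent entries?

2 swaps

Each adjacent swap fixes exactly one inversion, so the minimum swap count equals the number of inversions.
Count inversions — for each element, later elements that are smaller:
21: 13 → 1
13: none → 0
23: 22 → 1
22: none → 0
27: none → 0
Total inversions: 1 + 0 + 1 + 0 + 0 = 2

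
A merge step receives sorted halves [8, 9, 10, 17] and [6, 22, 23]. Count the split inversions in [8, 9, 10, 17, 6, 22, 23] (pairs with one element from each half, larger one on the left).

For each element r of the right run, count left-run elements greater than r:
r = 6: 8, 9, 10, 17 → 4
r = 22: none → 0
r = 23: none → 0
Cross-inversions: 4 + 0 + 0 = 4

There are 4 split inversions.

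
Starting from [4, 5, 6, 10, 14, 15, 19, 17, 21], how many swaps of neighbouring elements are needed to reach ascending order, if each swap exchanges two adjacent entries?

Each adjacent swap fixes exactly one inversion, so the minimum swap count equals the number of inversions.
Count inversions — for each element, later elements that are smaller:
4: none → 0
5: none → 0
6: none → 0
10: none → 0
14: none → 0
15: none → 0
19: 17 → 1
17: none → 0
21: none → 0
Total inversions: 0 + 0 + 0 + 0 + 0 + 0 + 1 + 0 + 0 = 1

1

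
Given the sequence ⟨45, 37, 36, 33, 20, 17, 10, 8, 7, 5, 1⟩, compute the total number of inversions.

Out-of-order pairs: 55

For each element, count later entries that are smaller:
45 → 37, 36, 33, 20, 17, 10, 8, 7, 5, 1 → 10
37 → 36, 33, 20, 17, 10, 8, 7, 5, 1 → 9
36 → 33, 20, 17, 10, 8, 7, 5, 1 → 8
33 → 20, 17, 10, 8, 7, 5, 1 → 7
20 → 17, 10, 8, 7, 5, 1 → 6
17 → 10, 8, 7, 5, 1 → 5
10 → 8, 7, 5, 1 → 4
8 → 7, 5, 1 → 3
7 → 5, 1 → 2
5 → 1 → 1
1 → none → 0
Sum: 10 + 9 + 8 + 7 + 6 + 5 + 4 + 3 + 2 + 1 + 0 = 55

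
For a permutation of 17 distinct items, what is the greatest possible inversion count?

A reversed (strictly descending) arrangement makes every pair an inversion, giving C(17, 2) inversions.
C(17, 2) = 17·16/2 = 136

There are 136 inversions.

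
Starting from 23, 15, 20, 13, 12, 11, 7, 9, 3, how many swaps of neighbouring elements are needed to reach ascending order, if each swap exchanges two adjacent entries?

Minimum adjacent swaps = number of inversions (each swap of adjacent out-of-order elements removes one inversion and no swap can remove more).
Count inversions — for each element, later elements that are smaller:
23: 15, 20, 13, 12, 11, 7, 9, 3 → 8
15: 13, 12, 11, 7, 9, 3 → 6
20: 13, 12, 11, 7, 9, 3 → 6
13: 12, 11, 7, 9, 3 → 5
12: 11, 7, 9, 3 → 4
11: 7, 9, 3 → 3
7: 3 → 1
9: 3 → 1
3: none → 0
Total inversions: 8 + 6 + 6 + 5 + 4 + 3 + 1 + 1 + 0 = 34

34 swaps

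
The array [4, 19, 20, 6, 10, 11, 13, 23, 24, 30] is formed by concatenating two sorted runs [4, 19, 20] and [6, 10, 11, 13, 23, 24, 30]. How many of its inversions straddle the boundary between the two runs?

8

Count, for every r in R, how many entries of L exceed r:
r = 6: 19, 20 → 2
r = 10: 19, 20 → 2
r = 11: 19, 20 → 2
r = 13: 19, 20 → 2
r = 23: none → 0
r = 24: none → 0
r = 30: none → 0
Cross-inversions: 2 + 2 + 2 + 2 + 0 + 0 + 0 = 8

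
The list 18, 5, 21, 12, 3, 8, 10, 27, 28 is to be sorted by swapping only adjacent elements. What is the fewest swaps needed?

13 adjacent swaps

Minimum adjacent swaps = number of inversions (each swap of adjacent out-of-order elements removes one inversion and no swap can remove more).
Count inversions — for each element, later elements that are smaller:
18: 5, 12, 3, 8, 10 → 5
5: 3 → 1
21: 12, 3, 8, 10 → 4
12: 3, 8, 10 → 3
3: none → 0
8: none → 0
10: none → 0
27: none → 0
28: none → 0
Total inversions: 5 + 1 + 4 + 3 + 0 + 0 + 0 + 0 + 0 = 13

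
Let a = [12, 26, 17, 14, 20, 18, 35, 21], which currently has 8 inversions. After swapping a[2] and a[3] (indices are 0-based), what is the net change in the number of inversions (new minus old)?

Positions 2 and 3 hold 17 and 14; after swapping, the array is [12, 26, 14, 17, 20, 18, 35, 21].
Sweep left to right; for each value list the smaller values that follow it:
12: 0
26: 5
14: 0
17: 0
20: 1
18: 0
35: 1
21: 0
Sum: 0 + 5 + 0 + 0 + 1 + 0 + 1 + 0 = 7
Change: 7 − 8 = -1

-1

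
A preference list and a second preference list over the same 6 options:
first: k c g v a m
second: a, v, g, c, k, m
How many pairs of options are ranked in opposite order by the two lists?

Assign each item its position (1..6) in the first ordering, then rewrite the second ordering as that position sequence:
positions: k→1, c→2, g→3, v→4, a→5, m→6
second ordering as positions: [5, 4, 3, 2, 1, 6]
Discordant pairs = inversions in this position sequence.
5: 4, 3, 2, 1 → 4
4: 3, 2, 1 → 3
3: 2, 1 → 2
2: 1 → 1
1: 0
6: 0
Total: 4 + 3 + 2 + 1 + 0 + 0 = 10

There are 10 pairs.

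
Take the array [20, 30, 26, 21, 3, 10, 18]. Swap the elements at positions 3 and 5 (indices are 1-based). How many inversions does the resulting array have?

12

Positions 3 and 5 hold 26 and 3; after swapping, the array is [20, 30, 3, 21, 26, 10, 18].
Sweep left to right; for each value list the smaller values that follow it:
20: 3
30: 5
3: 0
21: 2
26: 2
10: 0
18: 0
Sum: 3 + 5 + 0 + 2 + 2 + 0 + 0 = 12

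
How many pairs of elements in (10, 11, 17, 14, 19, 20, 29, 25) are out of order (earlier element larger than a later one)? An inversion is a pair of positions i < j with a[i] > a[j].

2 inversions

Count, for each position, how many later elements it exceeds:
10 → none → 0
11 → none → 0
17 → 14 → 1
14 → none → 0
19 → none → 0
20 → none → 0
29 → 25 → 1
25 → none → 0
Sum: 0 + 0 + 1 + 0 + 0 + 0 + 1 + 0 = 2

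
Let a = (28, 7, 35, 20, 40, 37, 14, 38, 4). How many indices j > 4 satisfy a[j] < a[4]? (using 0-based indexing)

The element at index 4 is 40.
Elements after it: 37, 14, 38, 4
Those smaller than 40: 37, 14, 38, 4

4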